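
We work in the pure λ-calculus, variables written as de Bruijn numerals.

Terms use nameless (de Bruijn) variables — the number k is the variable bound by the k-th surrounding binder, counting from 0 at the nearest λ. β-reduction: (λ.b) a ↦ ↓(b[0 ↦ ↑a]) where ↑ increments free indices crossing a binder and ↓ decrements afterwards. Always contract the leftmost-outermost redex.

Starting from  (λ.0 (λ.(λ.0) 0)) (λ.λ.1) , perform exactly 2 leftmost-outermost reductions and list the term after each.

Answer: after 2 steps: λ.λ.(λ.0) 0

Working:
  start: (λ.0 (λ.(λ.0) 0)) (λ.λ.1)
  [1] (λ.λ.1) (λ.(λ.0) 0)
  [2] λ.λ.(λ.0) 0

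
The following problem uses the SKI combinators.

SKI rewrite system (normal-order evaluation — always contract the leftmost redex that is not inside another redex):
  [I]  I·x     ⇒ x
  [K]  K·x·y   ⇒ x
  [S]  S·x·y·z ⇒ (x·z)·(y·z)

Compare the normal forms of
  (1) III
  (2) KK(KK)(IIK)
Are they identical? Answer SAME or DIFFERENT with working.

Term A:
  start: III
  [1] II
  [2] I

Term B:
  start: KK(KK)(IIK)
  [1] K(IIK)
  [2] K(IK)
  [3] KK

Answer: DIFFERENT — A ⇓ I, B ⇓ KK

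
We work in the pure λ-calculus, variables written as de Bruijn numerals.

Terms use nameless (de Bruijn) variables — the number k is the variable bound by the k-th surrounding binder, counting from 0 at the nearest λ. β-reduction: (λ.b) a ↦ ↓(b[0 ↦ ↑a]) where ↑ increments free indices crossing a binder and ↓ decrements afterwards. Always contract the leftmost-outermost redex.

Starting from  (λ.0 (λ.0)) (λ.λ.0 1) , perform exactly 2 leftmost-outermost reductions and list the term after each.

Answer: after 2 steps: λ.0 (λ.0)

Derivation:
  start: (λ.0 (λ.0)) (λ.λ.0 1)
  [1] (λ.λ.0 1) (λ.0)
  [2] λ.0 (λ.0)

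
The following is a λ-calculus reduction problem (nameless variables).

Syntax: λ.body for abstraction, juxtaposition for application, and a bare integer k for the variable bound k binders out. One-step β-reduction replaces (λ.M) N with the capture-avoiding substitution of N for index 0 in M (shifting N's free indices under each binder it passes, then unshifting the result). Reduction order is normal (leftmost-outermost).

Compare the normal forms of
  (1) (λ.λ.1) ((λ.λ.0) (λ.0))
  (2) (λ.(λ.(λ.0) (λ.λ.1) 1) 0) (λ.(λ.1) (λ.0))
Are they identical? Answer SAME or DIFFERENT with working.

Term A:
  start: (λ.λ.1) ((λ.λ.0) (λ.0))
  →1  λ.(λ.λ.0) (λ.0)
  →2  λ.λ.0

Term B:
  start: (λ.(λ.(λ.0) (λ.λ.1) 1) 0) (λ.(λ.1) (λ.0))
  →1  (λ.(λ.0) (λ.λ.1) (λ.(λ.1) (λ.0))) (λ.(λ.1) (λ.0))
  →2  (λ.0) (λ.λ.1) (λ.(λ.1) (λ.0))
  →3  (λ.λ.1) (λ.(λ.1) (λ.0))
  →4  λ.λ.(λ.1) (λ.0)
  →5  λ.λ.0

Answer: SAME — A ⇓ λ.λ.0, B ⇓ λ.λ.0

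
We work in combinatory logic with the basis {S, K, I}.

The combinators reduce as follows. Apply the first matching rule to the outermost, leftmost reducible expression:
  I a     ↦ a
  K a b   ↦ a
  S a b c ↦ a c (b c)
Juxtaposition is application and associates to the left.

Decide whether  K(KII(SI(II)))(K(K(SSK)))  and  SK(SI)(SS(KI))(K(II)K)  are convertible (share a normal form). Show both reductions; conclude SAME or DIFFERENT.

Term A:
  start: K(KII(SI(II)))(K(K(SSK)))
  step 1: KII(SI(II))
  step 2: I(SI(II))
  step 3: SI(II)
  step 4: SII

Term B:
  start: SK(SI)(SS(KI))(K(II)K)
  step 1: K(SS(KI))(SI(SS(KI)))(K(II)K)
  step 2: SS(KI)(K(II)K)
  step 3: S(K(II)K)(KI(K(II)K))
  step 4: S(II)(KI(K(II)K))
  step 5: SI(KI(K(II)K))
  step 6: SII

Answer: SAME — A ⇓ SII, B ⇓ SII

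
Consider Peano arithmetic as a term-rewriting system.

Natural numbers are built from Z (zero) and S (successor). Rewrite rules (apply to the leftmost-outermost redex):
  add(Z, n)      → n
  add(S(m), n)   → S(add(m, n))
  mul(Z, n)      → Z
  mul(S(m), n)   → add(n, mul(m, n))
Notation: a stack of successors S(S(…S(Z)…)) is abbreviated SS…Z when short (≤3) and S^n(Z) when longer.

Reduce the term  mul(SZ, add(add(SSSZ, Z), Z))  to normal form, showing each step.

Answer: normal form = SSSZ  (in 14 steps)

Working:
  start: mul(SZ, add(add(SSSZ, Z), Z))
  →1  add(add(add(SSSZ, Z), Z), mul(Z, add(add(SSSZ, Z), Z)))
  →2  add(add(S(add(SSZ, Z)), Z), mul(Z, add(add(SSSZ, Z), Z)))
  →3  add(S(add(add(SSZ, Z), Z)), mul(Z, add(add(SSSZ, Z), Z)))
  →4  S(add(add(add(SSZ, Z), Z), mul(Z, add(add(SSSZ, Z), Z))))
  →5  S(add(add(S(add(SZ, Z)), Z), mul(Z, add(add(SSSZ, Z), Z))))
  →6  S(add(S(add(add(SZ, Z), Z)), mul(Z, add(add(SSSZ, Z), Z))))
  →7  S(S(add(add(add(SZ, Z), Z), mul(Z, add(add(SSSZ, Z), Z)))))
  →8  S(S(add(add(S(add(Z, Z)), Z), mul(Z, add(add(SSSZ, Z), Z)))))
  →9  S(S(add(S(add(add(Z, Z), Z)), mul(Z, add(add(SSSZ, Z), Z)))))
  →10  S(S(S(add(add(add(Z, Z), Z), mul(Z, add(add(SSSZ, Z), Z))))))
  →11  S(S(S(add(add(Z, Z), mul(Z, add(add(SSSZ, Z), Z))))))
  →12  S(S(S(add(Z, mul(Z, add(add(SSSZ, Z), Z))))))
  →13  S(S(S(mul(Z, add(add(SSSZ, Z), Z)))))
  →14  SSSZ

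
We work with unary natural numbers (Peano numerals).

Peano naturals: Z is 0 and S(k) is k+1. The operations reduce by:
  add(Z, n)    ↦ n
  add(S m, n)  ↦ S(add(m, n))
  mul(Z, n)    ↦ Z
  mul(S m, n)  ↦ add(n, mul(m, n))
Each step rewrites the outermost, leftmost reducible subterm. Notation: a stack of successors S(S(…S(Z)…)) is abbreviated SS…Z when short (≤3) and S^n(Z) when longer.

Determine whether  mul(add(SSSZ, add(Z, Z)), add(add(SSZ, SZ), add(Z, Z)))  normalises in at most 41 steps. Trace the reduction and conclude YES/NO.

  start: mul(add(SSSZ, add(Z, Z)), add(add(SSZ, SZ), add(Z, Z)))
  →1  mul(S(add(SSZ, add(Z, Z))), add(add(SSZ, SZ), add(Z, Z)))
  →2  add(add(add(SSZ, SZ), add(Z, Z)), mul(add(SSZ, add(Z, Z)), add(add(SSZ, SZ), add(Z, Z))))
  →3  add(add(S(add(SZ, SZ)), add(Z, Z)), mul(add(SSZ, add(Z, Z)), add(add(SSZ, SZ), add(Z, Z))))
  →4  add(S(add(add(SZ, SZ), add(Z, Z))), mul(add(SSZ, add(Z, Z)), add(add(SSZ, SZ), add(Z, Z))))
  →5  S(add(add(add(SZ, SZ), add(Z, Z)), mul(add(SSZ, add(Z, Z)), add(add(SSZ, SZ), add(Z, Z)))))
  →6  S(add(add(S(add(Z, SZ)), add(Z, Z)), mul(add(SSZ, add(Z, Z)), add(add(SSZ, SZ), add(Z, Z)))))
  →7  S(add(S(add(add(Z, SZ), add(Z, Z))), mul(add(SSZ, add(Z, Z)), add(add(SSZ, SZ), add(Z, Z)))))
  →8  S(S(add(add(add(Z, SZ), add(Z, Z)), mul(add(SSZ, add(Z, Z)), add(add(SSZ, SZ), add(Z, Z))))))
  →9  S(S(add(add(SZ, add(Z, Z)), mul(add(SSZ, add(Z, Z)), add(add(SSZ, SZ), add(Z, Z))))))
  →10  S(S(add(S(add(Z, add(Z, Z))), mul(add(SSZ, add(Z, Z)), add(add(SSZ, SZ), add(Z, Z))))))
  →11  S(S(S(add(add(Z, add(Z, Z)), mul(add(SSZ, add(Z, Z)), add(add(SSZ, SZ), add(Z, Z)))))))
  →12  S(S(S(add(add(Z, Z), mul(add(SSZ, add(Z, Z)), add(add(SSZ, SZ), add(Z, Z)))))))
  →13  S(S(S(add(Z, mul(add(SSZ, add(Z, Z)), add(add(SSZ, SZ), add(Z, Z)))))))
  →14  S(S(S(mul(add(SSZ, add(Z, Z)), add(add(SSZ, SZ), add(Z, Z))))))
  →15  S(S(S(mul(S(add(SZ, add(Z, Z))), add(add(SSZ, SZ), add(Z, Z))))))
  →16  S(S(S(add(add(add(SSZ, SZ), add(Z, Z)), mul(add(SZ, add(Z, Z)), add(add(SSZ, SZ), add(Z, Z)))))))
  →17  S(S(S(add(add(S(add(SZ, SZ)), add(Z, Z)), mul(add(SZ, add(Z, Z)), add(add(SSZ, SZ), add(Z, Z)))))))
  →18  S(S(S(add(S(add(add(SZ, SZ), add(Z, Z))), mul(add(SZ, add(Z, Z)), add(add(SSZ, SZ), add(Z, Z)))))))
  →19  S(S(S(S(add(add(add(SZ, SZ), add(Z, Z)), mul(add(SZ, add(Z, Z)), add(add(SSZ, SZ), add(Z, Z))))))))
  →20  S(S(S(S(add(add(S(add(Z, SZ)), add(Z, Z)), mul(add(SZ, add(Z, Z)), add(add(SSZ, SZ), add(Z, Z))))))))
  →21  S(S(S(S(add(S(add(add(Z, SZ), add(Z, Z))), mul(add(SZ, add(Z, Z)), add(add(SSZ, SZ), add(Z, Z))))))))
  →22  S(S(S(S(S(add(add(add(Z, SZ), add(Z, Z)), mul(add(SZ, add(Z, Z)), add(add(SSZ, SZ), add(Z, Z)))))))))
  →23  S(S(S(S(S(add(add(SZ, add(Z, Z)), mul(add(SZ, add(Z, Z)), add(add(SSZ, SZ), add(Z, Z)))))))))
  →24  S(S(S(S(S(add(S(add(Z, add(Z, Z))), mul(add(SZ, add(Z, Z)), add(add(SSZ, SZ), add(Z, Z)))))))))
  →25  S(S(S(S(S(S(add(add(Z, add(Z, Z)), mul(add(SZ, add(Z, Z)), add(add(SSZ, SZ), add(Z, Z))))))))))
  →26  S(S(S(S(S(S(add(add(Z, Z), mul(add(SZ, add(Z, Z)), add(add(SSZ, SZ), add(Z, Z))))))))))
  →27  S(S(S(S(S(S(add(Z, mul(add(SZ, add(Z, Z)), add(add(SSZ, SZ), add(Z, Z))))))))))
  →28  S(S(S(S(S(S(mul(add(SZ, add(Z, Z)), add(add(SSZ, SZ), add(Z, Z)))))))))
  →29  S(S(S(S(S(S(mul(S(add(Z, add(Z, Z))), add(add(SSZ, SZ), add(Z, Z)))))))))
  →30  S(S(S(S(S(S(add(add(add(SSZ, SZ), add(Z, Z)), mul(add(Z, add(Z, Z)), add(add(SSZ, SZ), add(Z, Z))))))))))
  →31  S(S(S(S(S(S(add(add(S(add(SZ, SZ)), add(Z, Z)), mul(add(Z, add(Z, Z)), add(add(SSZ, SZ), add(Z, Z))))))))))
  →32  S(S(S(S(S(S(add(S(add(add(SZ, SZ), add(Z, Z))), mul(add(Z, add(Z, Z)), add(add(SSZ, SZ), add(Z, Z))))))))))
  →33  S(S(S(S(S(S(S(add(add(add(SZ, SZ), add(Z, Z)), mul(add(Z, add(Z, Z)), add(add(SSZ, SZ), add(Z, Z)))))))))))
  →34  S(S(S(S(S(S(S(add(add(S(add(Z, SZ)), add(Z, Z)), mul(add(Z, add(Z, Z)), add(add(SSZ, SZ), add(Z, Z)))))))))))
  →35  S(S(S(S(S(S(S(add(S(add(add(Z, SZ), add(Z, Z))), mul(add(Z, add(Z, Z)), add(add(SSZ, SZ), add(Z, Z)))))))))))
  →36  S(S(S(S(S(S(S(S(add(add(add(Z, SZ), add(Z, Z)), mul(add(Z, add(Z, Z)), add(add(SSZ, SZ), add(Z, Z))))))))))))
  →37  S(S(S(S(S(S(S(S(add(add(SZ, add(Z, Z)), mul(add(Z, add(Z, Z)), add(add(SSZ, SZ), add(Z, Z))))))))))))
  →38  S(S(S(S(S(S(S(S(add(S(add(Z, add(Z, Z))), mul(add(Z, add(Z, Z)), add(add(SSZ, SZ), add(Z, Z))))))))))))
  →39  S(S(S(S(S(S(S(S(S(add(add(Z, add(Z, Z)), mul(add(Z, add(Z, Z)), add(add(SSZ, SZ), add(Z, Z)))))))))))))
  →40  S(S(S(S(S(S(S(S(S(add(add(Z, Z), mul(add(Z, add(Z, Z)), add(add(SSZ, SZ), add(Z, Z)))))))))))))
  →41  S(S(S(S(S(S(S(S(S(add(Z, mul(add(Z, add(Z, Z)), add(add(SSZ, SZ), add(Z, Z)))))))))))))

Answer: NO — after 41 steps the term is S(S(S(S(S(S(S(S(S(add(Z, mul(add(Z, add(Z, Z)), add(add(SSZ, SZ), add(Z, Z))))))))))))), not yet normal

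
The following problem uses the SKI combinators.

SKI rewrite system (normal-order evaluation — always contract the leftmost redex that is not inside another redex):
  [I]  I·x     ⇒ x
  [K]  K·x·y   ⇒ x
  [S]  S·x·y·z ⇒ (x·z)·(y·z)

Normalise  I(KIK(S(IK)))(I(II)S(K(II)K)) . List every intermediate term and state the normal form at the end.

Answer: normal form = SK(SI)  (in 9 steps)

Working:
  start: I(KIK(S(IK)))(I(II)S(K(II)K))
  step 1: KIK(S(IK))(I(II)S(K(II)K))
  step 2: I(S(IK))(I(II)S(K(II)K))
  step 3: S(IK)(I(II)S(K(II)K))
  step 4: SK(I(II)S(K(II)K))
  step 5: SK(IIS(K(II)K))
  step 6: SK(IS(K(II)K))
  step 7: SK(S(K(II)K))
  step 8: SK(S(II))
  step 9: SK(SI)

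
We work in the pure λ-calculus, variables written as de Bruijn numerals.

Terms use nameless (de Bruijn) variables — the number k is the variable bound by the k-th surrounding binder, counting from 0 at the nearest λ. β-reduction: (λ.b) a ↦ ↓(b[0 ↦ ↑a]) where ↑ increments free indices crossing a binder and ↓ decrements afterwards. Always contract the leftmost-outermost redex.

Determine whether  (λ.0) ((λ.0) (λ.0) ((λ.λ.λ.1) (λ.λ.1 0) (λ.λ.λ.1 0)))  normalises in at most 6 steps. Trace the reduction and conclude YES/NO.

  start: (λ.0) ((λ.0) (λ.0) ((λ.λ.λ.1) (λ.λ.1 0) (λ.λ.λ.1 0)))
  step 1: (λ.0) (λ.0) ((λ.λ.λ.1) (λ.λ.1 0) (λ.λ.λ.1 0))
  step 2: (λ.0) ((λ.λ.λ.1) (λ.λ.1 0) (λ.λ.λ.1 0))
  step 3: (λ.λ.λ.1) (λ.λ.1 0) (λ.λ.λ.1 0)
  step 4: (λ.λ.1) (λ.λ.λ.1 0)
  step 5: λ.λ.λ.λ.1 0

Answer: YES — reaches normal form λ.λ.λ.λ.1 0 in 5 ≤ 6 steps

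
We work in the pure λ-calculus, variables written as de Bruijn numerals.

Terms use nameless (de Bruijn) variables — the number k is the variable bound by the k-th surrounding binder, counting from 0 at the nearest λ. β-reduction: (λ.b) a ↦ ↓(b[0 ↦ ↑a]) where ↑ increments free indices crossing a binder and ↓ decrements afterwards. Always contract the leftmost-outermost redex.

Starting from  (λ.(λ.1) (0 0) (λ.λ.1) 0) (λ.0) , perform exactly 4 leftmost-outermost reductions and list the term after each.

Answer: after 4 steps: λ.λ.0

Derivation:
  start: (λ.(λ.1) (0 0) (λ.λ.1) 0) (λ.0)
  step 1: (λ.λ.0) ((λ.0) (λ.0)) (λ.λ.1) (λ.0)
  step 2: (λ.0) (λ.λ.1) (λ.0)
  step 3: (λ.λ.1) (λ.0)
  step 4: λ.λ.0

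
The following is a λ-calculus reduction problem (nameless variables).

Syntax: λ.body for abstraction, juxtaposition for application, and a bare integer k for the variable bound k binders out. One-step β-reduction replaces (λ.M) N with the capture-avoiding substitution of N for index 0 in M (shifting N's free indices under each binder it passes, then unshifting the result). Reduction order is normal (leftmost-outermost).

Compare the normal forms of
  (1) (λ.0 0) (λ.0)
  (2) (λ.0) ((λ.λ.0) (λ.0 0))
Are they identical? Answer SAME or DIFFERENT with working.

Term A:
  start: (λ.0 0) (λ.0)
  step 1: (λ.0) (λ.0)
  step 2: λ.0

Term B:
  start: (λ.0) ((λ.λ.0) (λ.0 0))
  step 1: (λ.λ.0) (λ.0 0)
  step 2: λ.0

Answer: SAME — A ⇓ λ.0, B ⇓ λ.0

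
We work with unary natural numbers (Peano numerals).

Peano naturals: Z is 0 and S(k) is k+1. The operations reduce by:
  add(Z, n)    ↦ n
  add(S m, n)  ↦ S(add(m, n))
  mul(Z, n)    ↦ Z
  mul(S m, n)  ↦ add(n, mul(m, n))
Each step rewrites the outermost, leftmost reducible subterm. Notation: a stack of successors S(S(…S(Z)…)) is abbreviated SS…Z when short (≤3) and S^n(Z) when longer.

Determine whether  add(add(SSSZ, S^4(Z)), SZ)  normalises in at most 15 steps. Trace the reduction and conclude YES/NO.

Answer: YES — reaches normal form S^8(Z) in 12 ≤ 15 steps

Reduction:
  start: add(add(SSSZ, S^4(Z)), SZ)
  →1  add(S(add(SSZ, S^4(Z))), SZ)
  →2  S(add(add(SSZ, S^4(Z)), SZ))
  →3  S(add(S(add(SZ, S^4(Z))), SZ))
  →4  S(S(add(add(SZ, S^4(Z)), SZ)))
  →5  S(S(add(S(add(Z, S^4(Z))), SZ)))
  →6  S(S(S(add(add(Z, S^4(Z)), SZ))))
  →7  S(S(S(add(S^4(Z), SZ))))
  →8  S(S(S(S(add(SSSZ, SZ)))))
  →9  S(S(S(S(S(add(SSZ, SZ))))))
  →10  S(S(S(S(S(S(add(SZ, SZ)))))))
  →11  S(S(S(S(S(S(S(add(Z, SZ))))))))
  →12  S^8(Z)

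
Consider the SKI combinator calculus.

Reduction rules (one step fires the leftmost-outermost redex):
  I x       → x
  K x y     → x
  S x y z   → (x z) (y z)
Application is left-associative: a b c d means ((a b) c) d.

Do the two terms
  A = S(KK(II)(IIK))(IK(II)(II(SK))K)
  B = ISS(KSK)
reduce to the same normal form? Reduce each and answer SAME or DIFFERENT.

Term A:
  start: S(KK(II)(IIK))(IK(II)(II(SK))K)
  [1] S(K(IIK))(IK(II)(II(SK))K)
  [2] S(K(IK))(IK(II)(II(SK))K)
  [3] S(KK)(IK(II)(II(SK))K)
  [4] S(KK)(K(II)(II(SK))K)
  [5] S(KK)(IIK)
  [6] S(KK)(IK)
  [7] S(KK)K

Term B:
  start: ISS(KSK)
  [1] SS(KSK)
  [2] SSS

Answer: DIFFERENT — A ⇓ S(KK)K, B ⇓ SSS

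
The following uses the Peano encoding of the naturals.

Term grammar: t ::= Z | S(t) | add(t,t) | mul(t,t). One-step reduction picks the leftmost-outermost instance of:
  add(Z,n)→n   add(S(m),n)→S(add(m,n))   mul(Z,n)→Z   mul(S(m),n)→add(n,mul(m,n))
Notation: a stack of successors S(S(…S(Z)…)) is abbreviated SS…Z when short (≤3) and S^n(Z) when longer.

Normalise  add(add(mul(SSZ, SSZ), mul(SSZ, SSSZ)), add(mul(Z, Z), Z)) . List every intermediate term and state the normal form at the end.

Answer: normal form = S^10(Z)  (in 38 steps)

Derivation:
  start: add(add(mul(SSZ, SSZ), mul(SSZ, SSSZ)), add(mul(Z, Z), Z))
  [1] add(add(add(SSZ, mul(SZ, SSZ)), mul(SSZ, SSSZ)), add(mul(Z, Z), Z))
  [2] add(add(S(add(SZ, mul(SZ, SSZ))), mul(SSZ, SSSZ)), add(mul(Z, Z), Z))
  [3] add(S(add(add(SZ, mul(SZ, SSZ)), mul(SSZ, SSSZ))), add(mul(Z, Z), Z))
  [4] S(add(add(add(SZ, mul(SZ, SSZ)), mul(SSZ, SSSZ)), add(mul(Z, Z), Z)))
  [5] S(add(add(S(add(Z, mul(SZ, SSZ))), mul(SSZ, SSSZ)), add(mul(Z, Z), Z)))
  [6] S(add(S(add(add(Z, mul(SZ, SSZ)), mul(SSZ, SSSZ))), add(mul(Z, Z), Z)))
  [7] S(S(add(add(add(Z, mul(SZ, SSZ)), mul(SSZ, SSSZ)), add(mul(Z, Z), Z))))
  [8] S(S(add(add(mul(SZ, SSZ), mul(SSZ, SSSZ)), add(mul(Z, Z), Z))))
  [9] S(S(add(add(add(SSZ, mul(Z, SSZ)), mul(SSZ, SSSZ)), add(mul(Z, Z), Z))))
  [10] S(S(add(add(S(add(SZ, mul(Z, SSZ))), mul(SSZ, SSSZ)), add(mul(Z, Z), Z))))
  [11] S(S(add(S(add(add(SZ, mul(Z, SSZ)), mul(SSZ, SSSZ))), add(mul(Z, Z), Z))))
  [12] S(S(S(add(add(add(SZ, mul(Z, SSZ)), mul(SSZ, SSSZ)), add(mul(Z, Z), Z)))))
  [13] S(S(S(add(add(S(add(Z, mul(Z, SSZ))), mul(SSZ, SSSZ)), add(mul(Z, Z), Z)))))
  [14] S(S(S(add(S(add(add(Z, mul(Z, SSZ)), mul(SSZ, SSSZ))), add(mul(Z, Z), Z)))))
  [15] S(S(S(S(add(add(add(Z, mul(Z, SSZ)), mul(SSZ, SSSZ)), add(mul(Z, Z), Z))))))
  [16] S(S(S(S(add(add(mul(Z, SSZ), mul(SSZ, SSSZ)), add(mul(Z, Z), Z))))))
  [17] S(S(S(S(add(add(Z, mul(SSZ, SSSZ)), add(mul(Z, Z), Z))))))
  [18] S(S(S(S(add(mul(SSZ, SSSZ), add(mul(Z, Z), Z))))))
  [19] S(S(S(S(add(add(SSSZ, mul(SZ, SSSZ)), add(mul(Z, Z), Z))))))
  [20] S(S(S(S(add(S(add(SSZ, mul(SZ, SSSZ))), add(mul(Z, Z), Z))))))
  [21] S(S(S(S(S(add(add(SSZ, mul(SZ, SSSZ)), add(mul(Z, Z), Z)))))))
  [22] S(S(S(S(S(add(S(add(SZ, mul(SZ, SSSZ))), add(mul(Z, Z), Z)))))))
  [23] S(S(S(S(S(S(add(add(SZ, mul(SZ, SSSZ)), add(mul(Z, Z), Z))))))))
  [24] S(S(S(S(S(S(add(S(add(Z, mul(SZ, SSSZ))), add(mul(Z, Z), Z))))))))
  [25] S(S(S(S(S(S(S(add(add(Z, mul(SZ, SSSZ)), add(mul(Z, Z), Z)))))))))
  [26] S(S(S(S(S(S(S(add(mul(SZ, SSSZ), add(mul(Z, Z), Z)))))))))
  [27] S(S(S(S(S(S(S(add(add(SSSZ, mul(Z, SSSZ)), add(mul(Z, Z), Z)))))))))
  [28] S(S(S(S(S(S(S(add(S(add(SSZ, mul(Z, SSSZ))), add(mul(Z, Z), Z)))))))))
  [29] S(S(S(S(S(S(S(S(add(add(SSZ, mul(Z, SSSZ)), add(mul(Z, Z), Z))))))))))
  [30] S(S(S(S(S(S(S(S(add(S(add(SZ, mul(Z, SSSZ))), add(mul(Z, Z), Z))))))))))
  [31] S(S(S(S(S(S(S(S(S(add(add(SZ, mul(Z, SSSZ)), add(mul(Z, Z), Z)))))))))))
  [32] S(S(S(S(S(S(S(S(S(add(S(add(Z, mul(Z, SSSZ))), add(mul(Z, Z), Z)))))))))))
  [33] S(S(S(S(S(S(S(S(S(S(add(add(Z, mul(Z, SSSZ)), add(mul(Z, Z), Z))))))))))))
  [34] S(S(S(S(S(S(S(S(S(S(add(mul(Z, SSSZ), add(mul(Z, Z), Z))))))))))))
  [35] S(S(S(S(S(S(S(S(S(S(add(Z, add(mul(Z, Z), Z))))))))))))
  [36] S(S(S(S(S(S(S(S(S(S(add(mul(Z, Z), Z)))))))))))
  [37] S(S(S(S(S(S(S(S(S(S(add(Z, Z)))))))))))
  [38] S^10(Z)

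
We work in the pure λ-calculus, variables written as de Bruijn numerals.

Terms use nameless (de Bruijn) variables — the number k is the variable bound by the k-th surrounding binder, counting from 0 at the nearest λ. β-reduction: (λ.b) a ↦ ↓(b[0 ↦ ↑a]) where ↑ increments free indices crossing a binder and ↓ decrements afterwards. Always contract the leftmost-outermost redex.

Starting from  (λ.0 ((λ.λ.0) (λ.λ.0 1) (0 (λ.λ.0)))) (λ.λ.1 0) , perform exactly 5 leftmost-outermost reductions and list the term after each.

  start: (λ.0 ((λ.λ.0) (λ.λ.0 1) (0 (λ.λ.0)))) (λ.λ.1 0)
  [1] (λ.λ.1 0) ((λ.λ.0) (λ.λ.0 1) ((λ.λ.1 0) (λ.λ.0)))
  [2] λ.(λ.λ.0) (λ.λ.0 1) ((λ.λ.1 0) (λ.λ.0)) 0
  [3] λ.(λ.0) ((λ.λ.1 0) (λ.λ.0)) 0
  [4] λ.(λ.λ.1 0) (λ.λ.0) 0
  [5] λ.(λ.(λ.λ.0) 0) 0

Answer: after 5 steps: λ.(λ.(λ.λ.0) 0) 0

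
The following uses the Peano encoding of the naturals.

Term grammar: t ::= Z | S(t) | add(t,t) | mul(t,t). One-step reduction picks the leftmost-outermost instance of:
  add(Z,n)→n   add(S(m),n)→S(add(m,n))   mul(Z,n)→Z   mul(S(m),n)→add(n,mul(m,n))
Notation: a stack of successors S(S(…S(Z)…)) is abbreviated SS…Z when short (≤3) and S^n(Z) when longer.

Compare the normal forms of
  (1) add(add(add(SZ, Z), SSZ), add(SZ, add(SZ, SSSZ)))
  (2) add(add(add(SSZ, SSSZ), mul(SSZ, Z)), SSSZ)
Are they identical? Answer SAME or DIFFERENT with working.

Term A:
  start: add(add(add(SZ, Z), SSZ), add(SZ, add(SZ, SSSZ)))
  [1] add(add(S(add(Z, Z)), SSZ), add(SZ, add(SZ, SSSZ)))
  [2] add(S(add(add(Z, Z), SSZ)), add(SZ, add(SZ, SSSZ)))
  [3] S(add(add(add(Z, Z), SSZ), add(SZ, add(SZ, SSSZ))))
  [4] S(add(add(Z, SSZ), add(SZ, add(SZ, SSSZ))))
  [5] S(add(SSZ, add(SZ, add(SZ, SSSZ))))
  [6] S(S(add(SZ, add(SZ, add(SZ, SSSZ)))))
  [7] S(S(S(add(Z, add(SZ, add(SZ, SSSZ))))))
  [8] S(S(S(add(SZ, add(SZ, SSSZ)))))
  [9] S(S(S(S(add(Z, add(SZ, SSSZ))))))
  [10] S(S(S(S(add(SZ, SSSZ)))))
  [11] S(S(S(S(S(add(Z, SSSZ))))))
  [12] S^8(Z)

Term B:
  start: add(add(add(SSZ, SSSZ), mul(SSZ, Z)), SSSZ)
  [1] add(add(S(add(SZ, SSSZ)), mul(SSZ, Z)), SSSZ)
  [2] add(S(add(add(SZ, SSSZ), mul(SSZ, Z))), SSSZ)
  [3] S(add(add(add(SZ, SSSZ), mul(SSZ, Z)), SSSZ))
  [4] S(add(add(S(add(Z, SSSZ)), mul(SSZ, Z)), SSSZ))
  [5] S(add(S(add(add(Z, SSSZ), mul(SSZ, Z))), SSSZ))
  [6] S(S(add(add(add(Z, SSSZ), mul(SSZ, Z)), SSSZ)))
  [7] S(S(add(add(SSSZ, mul(SSZ, Z)), SSSZ)))
  [8] S(S(add(S(add(SSZ, mul(SSZ, Z))), SSSZ)))
  [9] S(S(S(add(add(SSZ, mul(SSZ, Z)), SSSZ))))
  [10] S(S(S(add(S(add(SZ, mul(SSZ, Z))), SSSZ))))
  [11] S(S(S(S(add(add(SZ, mul(SSZ, Z)), SSSZ)))))
  [12] S(S(S(S(add(S(add(Z, mul(SSZ, Z))), SSSZ)))))
  [13] S(S(S(S(S(add(add(Z, mul(SSZ, Z)), SSSZ))))))
  [14] S(S(S(S(S(add(mul(SSZ, Z), SSSZ))))))
  [15] S(S(S(S(S(add(add(Z, mul(SZ, Z)), SSSZ))))))
  [16] S(S(S(S(S(add(mul(SZ, Z), SSSZ))))))
  [17] S(S(S(S(S(add(add(Z, mul(Z, Z)), SSSZ))))))
  [18] S(S(S(S(S(add(mul(Z, Z), SSSZ))))))
  [19] S(S(S(S(S(add(Z, SSSZ))))))
  [20] S^8(Z)

Answer: SAME — A ⇓ S^8(Z), B ⇓ S^8(Z)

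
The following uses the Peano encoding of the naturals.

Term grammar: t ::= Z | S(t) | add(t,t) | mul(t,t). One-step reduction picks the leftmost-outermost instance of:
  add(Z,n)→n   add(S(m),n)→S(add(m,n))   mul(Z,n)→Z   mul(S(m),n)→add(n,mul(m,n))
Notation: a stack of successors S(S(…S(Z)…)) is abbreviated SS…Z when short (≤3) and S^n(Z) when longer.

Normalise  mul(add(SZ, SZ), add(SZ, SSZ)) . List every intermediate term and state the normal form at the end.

Answer: normal form = S^6(Z)  (in 17 steps)

Working:
  start: mul(add(SZ, SZ), add(SZ, SSZ))
  [1] mul(S(add(Z, SZ)), add(SZ, SSZ))
  [2] add(add(SZ, SSZ), mul(add(Z, SZ), add(SZ, SSZ)))
  [3] add(S(add(Z, SSZ)), mul(add(Z, SZ), add(SZ, SSZ)))
  [4] S(add(add(Z, SSZ), mul(add(Z, SZ), add(SZ, SSZ))))
  [5] S(add(SSZ, mul(add(Z, SZ), add(SZ, SSZ))))
  [6] S(S(add(SZ, mul(add(Z, SZ), add(SZ, SSZ)))))
  [7] S(S(S(add(Z, mul(add(Z, SZ), add(SZ, SSZ))))))
  [8] S(S(S(mul(add(Z, SZ), add(SZ, SSZ)))))
  [9] S(S(S(mul(SZ, add(SZ, SSZ)))))
  [10] S(S(S(add(add(SZ, SSZ), mul(Z, add(SZ, SSZ))))))
  [11] S(S(S(add(S(add(Z, SSZ)), mul(Z, add(SZ, SSZ))))))
  [12] S(S(S(S(add(add(Z, SSZ), mul(Z, add(SZ, SSZ)))))))
  [13] S(S(S(S(add(SSZ, mul(Z, add(SZ, SSZ)))))))
  [14] S(S(S(S(S(add(SZ, mul(Z, add(SZ, SSZ))))))))
  [15] S(S(S(S(S(S(add(Z, mul(Z, add(SZ, SSZ)))))))))
  [16] S(S(S(S(S(S(mul(Z, add(SZ, SSZ))))))))
  [17] S^6(Z)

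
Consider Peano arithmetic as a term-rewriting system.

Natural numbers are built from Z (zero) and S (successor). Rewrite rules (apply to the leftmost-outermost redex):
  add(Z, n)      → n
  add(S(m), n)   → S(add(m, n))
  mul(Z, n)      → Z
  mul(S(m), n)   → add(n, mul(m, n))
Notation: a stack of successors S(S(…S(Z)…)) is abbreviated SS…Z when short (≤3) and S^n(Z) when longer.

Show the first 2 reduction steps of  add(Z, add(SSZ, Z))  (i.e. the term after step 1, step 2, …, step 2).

  start: add(Z, add(SSZ, Z))
  →1  add(SSZ, Z)
  →2  S(add(SZ, Z))

Answer: after 2 steps: S(add(SZ, Z))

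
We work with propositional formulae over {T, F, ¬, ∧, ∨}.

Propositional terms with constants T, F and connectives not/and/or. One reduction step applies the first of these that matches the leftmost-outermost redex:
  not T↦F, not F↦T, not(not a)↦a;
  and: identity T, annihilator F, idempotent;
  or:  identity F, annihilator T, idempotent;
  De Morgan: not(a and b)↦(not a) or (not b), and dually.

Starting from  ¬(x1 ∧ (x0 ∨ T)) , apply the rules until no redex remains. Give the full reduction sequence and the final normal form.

Answer: normal form = ¬x1  (in 5 steps)

Derivation:
  start: ¬(x1 ∧ (x0 ∨ T))
  →1  ¬x1 ∨ ¬(x0 ∨ T)
  →2  ¬x1 ∨ (¬x0 ∧ ¬T)
  →3  ¬x1 ∨ (¬x0 ∧ F)
  →4  ¬x1 ∨ F
  →5  ¬x1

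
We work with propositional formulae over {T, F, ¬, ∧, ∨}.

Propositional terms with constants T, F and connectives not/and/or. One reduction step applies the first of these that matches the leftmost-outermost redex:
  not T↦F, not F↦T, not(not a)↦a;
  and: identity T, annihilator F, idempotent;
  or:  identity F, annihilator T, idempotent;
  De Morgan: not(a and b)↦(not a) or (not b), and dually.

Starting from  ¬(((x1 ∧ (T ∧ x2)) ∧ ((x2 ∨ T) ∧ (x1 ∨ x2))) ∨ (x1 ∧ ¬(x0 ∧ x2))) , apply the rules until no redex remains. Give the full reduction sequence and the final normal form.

  start: ¬(((x1 ∧ (T ∧ x2)) ∧ ((x2 ∨ T) ∧ (x1 ∨ x2))) ∨ (x1 ∧ ¬(x0 ∧ x2)))
  step 1: ¬((x1 ∧ (T ∧ x2)) ∧ ((x2 ∨ T) ∧ (x1 ∨ x2))) ∧ ¬(x1 ∧ ¬(x0 ∧ x2))
  step 2: (¬(x1 ∧ (T ∧ x2)) ∨ ¬((x2 ∨ T) ∧ (x1 ∨ x2))) ∧ ¬(x1 ∧ ¬(x0 ∧ x2))
  step 3: ((¬x1 ∨ ¬(T ∧ x2)) ∨ ¬((x2 ∨ T) ∧ (x1 ∨ x2))) ∧ ¬(x1 ∧ ¬(x0 ∧ x2))
  step 4: ((¬x1 ∨ (¬T ∨ ¬x2)) ∨ ¬((x2 ∨ T) ∧ (x1 ∨ x2))) ∧ ¬(x1 ∧ ¬(x0 ∧ x2))
  step 5: ((¬x1 ∨ (F ∨ ¬x2)) ∨ ¬((x2 ∨ T) ∧ (x1 ∨ x2))) ∧ ¬(x1 ∧ ¬(x0 ∧ x2))
  step 6: ((¬x1 ∨ ¬x2) ∨ ¬((x2 ∨ T) ∧ (x1 ∨ x2))) ∧ ¬(x1 ∧ ¬(x0 ∧ x2))
  step 7: ((¬x1 ∨ ¬x2) ∨ (¬(x2 ∨ T) ∨ ¬(x1 ∨ x2))) ∧ ¬(x1 ∧ ¬(x0 ∧ x2))
  step 8: ((¬x1 ∨ ¬x2) ∨ ((¬x2 ∧ ¬T) ∨ ¬(x1 ∨ x2))) ∧ ¬(x1 ∧ ¬(x0 ∧ x2))
  step 9: ((¬x1 ∨ ¬x2) ∨ ((¬x2 ∧ F) ∨ ¬(x1 ∨ x2))) ∧ ¬(x1 ∧ ¬(x0 ∧ x2))
  step 10: ((¬x1 ∨ ¬x2) ∨ (F ∨ ¬(x1 ∨ x2))) ∧ ¬(x1 ∧ ¬(x0 ∧ x2))
  step 11: ((¬x1 ∨ ¬x2) ∨ ¬(x1 ∨ x2)) ∧ ¬(x1 ∧ ¬(x0 ∧ x2))
  step 12: ((¬x1 ∨ ¬x2) ∨ (¬x1 ∧ ¬x2)) ∧ ¬(x1 ∧ ¬(x0 ∧ x2))
  step 13: ((¬x1 ∨ ¬x2) ∨ (¬x1 ∧ ¬x2)) ∧ (¬x1 ∨ ¬¬(x0 ∧ x2))
  step 14: ((¬x1 ∨ ¬x2) ∨ (¬x1 ∧ ¬x2)) ∧ (¬x1 ∨ (x0 ∧ x2))

Answer: normal form = ((¬x1 ∨ ¬x2) ∨ (¬x1 ∧ ¬x2)) ∧ (¬x1 ∨ (x0 ∧ x2))  (in 14 steps)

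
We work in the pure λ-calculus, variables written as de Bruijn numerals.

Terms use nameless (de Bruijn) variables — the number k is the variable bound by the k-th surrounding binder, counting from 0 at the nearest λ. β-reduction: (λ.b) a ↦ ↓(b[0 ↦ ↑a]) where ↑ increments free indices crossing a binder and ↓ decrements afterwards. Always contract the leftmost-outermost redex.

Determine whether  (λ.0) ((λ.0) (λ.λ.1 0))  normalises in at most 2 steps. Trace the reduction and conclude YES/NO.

  start: (λ.0) ((λ.0) (λ.λ.1 0))
  step 1: (λ.0) (λ.λ.1 0)
  step 2: λ.λ.1 0

Answer: YES — reaches normal form λ.λ.1 0 in 2 ≤ 2 steps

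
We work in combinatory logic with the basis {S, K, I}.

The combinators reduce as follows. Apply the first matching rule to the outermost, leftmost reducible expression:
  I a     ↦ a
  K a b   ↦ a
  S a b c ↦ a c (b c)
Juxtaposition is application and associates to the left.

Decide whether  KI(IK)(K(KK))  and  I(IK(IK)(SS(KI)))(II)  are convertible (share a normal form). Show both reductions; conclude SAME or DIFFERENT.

Answer: DIFFERENT — A ⇓ K(KK), B ⇓ KI

Reduction:
Term A:
  start: KI(IK)(K(KK))
  →1  I(K(KK))
  →2  K(KK)

Term B:
  start: I(IK(IK)(SS(KI)))(II)
  →1  IK(IK)(SS(KI))(II)
  →2  K(IK)(SS(KI))(II)
  →3  IK(II)
  →4  K(II)
  →5  KI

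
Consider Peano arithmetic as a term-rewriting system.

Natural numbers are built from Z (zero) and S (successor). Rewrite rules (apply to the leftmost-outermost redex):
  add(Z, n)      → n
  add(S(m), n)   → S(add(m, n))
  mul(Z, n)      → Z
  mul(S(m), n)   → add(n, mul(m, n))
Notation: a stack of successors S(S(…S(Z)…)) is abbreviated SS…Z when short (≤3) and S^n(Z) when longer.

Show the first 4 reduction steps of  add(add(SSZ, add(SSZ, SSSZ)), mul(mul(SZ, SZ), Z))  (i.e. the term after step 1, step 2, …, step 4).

  start: add(add(SSZ, add(SSZ, SSSZ)), mul(mul(SZ, SZ), Z))
  →1  add(S(add(SZ, add(SSZ, SSSZ))), mul(mul(SZ, SZ), Z))
  →2  S(add(add(SZ, add(SSZ, SSSZ)), mul(mul(SZ, SZ), Z)))
  →3  S(add(S(add(Z, add(SSZ, SSSZ))), mul(mul(SZ, SZ), Z)))
  →4  S(S(add(add(Z, add(SSZ, SSSZ)), mul(mul(SZ, SZ), Z))))

Answer: after 4 steps: S(S(add(add(Z, add(SSZ, SSSZ)), mul(mul(SZ, SZ), Z))))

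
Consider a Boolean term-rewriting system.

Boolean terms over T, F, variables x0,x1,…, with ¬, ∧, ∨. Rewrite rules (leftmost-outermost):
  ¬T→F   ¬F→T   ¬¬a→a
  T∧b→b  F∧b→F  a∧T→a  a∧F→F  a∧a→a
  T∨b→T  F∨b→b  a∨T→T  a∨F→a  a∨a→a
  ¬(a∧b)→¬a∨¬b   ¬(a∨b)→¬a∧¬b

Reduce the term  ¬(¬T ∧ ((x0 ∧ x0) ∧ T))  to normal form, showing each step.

Answer: normal form = T  (in 3 steps)

Working:
  start: ¬(¬T ∧ ((x0 ∧ x0) ∧ T))
  →1  ¬¬T ∨ ¬((x0 ∧ x0) ∧ T)
  →2  T ∨ ¬((x0 ∧ x0) ∧ T)
  →3  T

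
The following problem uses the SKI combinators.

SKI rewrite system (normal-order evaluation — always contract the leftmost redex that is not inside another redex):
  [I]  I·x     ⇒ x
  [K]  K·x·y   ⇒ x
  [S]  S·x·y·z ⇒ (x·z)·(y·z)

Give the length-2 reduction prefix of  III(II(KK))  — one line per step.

Answer: after 2 steps: I(II(KK))

Working:
  start: III(II(KK))
  [1] II(II(KK))
  [2] I(II(KK))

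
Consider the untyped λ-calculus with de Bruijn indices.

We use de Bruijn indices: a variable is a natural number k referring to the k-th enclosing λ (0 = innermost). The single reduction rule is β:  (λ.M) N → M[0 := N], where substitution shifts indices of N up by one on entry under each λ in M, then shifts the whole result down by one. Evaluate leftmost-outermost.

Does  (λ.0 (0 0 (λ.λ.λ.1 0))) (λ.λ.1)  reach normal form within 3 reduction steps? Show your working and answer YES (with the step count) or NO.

Answer: NO — after 3 steps the term is λ.(λ.λ.λ.1) (λ.λ.λ.1 0), not yet normal

Working:
  start: (λ.0 (0 0 (λ.λ.λ.1 0))) (λ.λ.1)
  [1] (λ.λ.1) ((λ.λ.1) (λ.λ.1) (λ.λ.λ.1 0))
  [2] λ.(λ.λ.1) (λ.λ.1) (λ.λ.λ.1 0)
  [3] λ.(λ.λ.λ.1) (λ.λ.λ.1 0)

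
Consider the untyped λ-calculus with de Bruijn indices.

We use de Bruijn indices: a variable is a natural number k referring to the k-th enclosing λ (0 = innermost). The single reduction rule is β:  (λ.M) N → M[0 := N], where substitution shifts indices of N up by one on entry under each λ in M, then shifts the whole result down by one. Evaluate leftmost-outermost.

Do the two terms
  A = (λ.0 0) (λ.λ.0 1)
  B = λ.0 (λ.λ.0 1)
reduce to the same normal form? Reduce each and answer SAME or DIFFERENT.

Answer: SAME — A ⇓ λ.0 (λ.λ.0 1), B ⇓ λ.0 (λ.λ.0 1)

Working:
Term A:
  start: (λ.0 0) (λ.λ.0 1)
  [1] (λ.λ.0 1) (λ.λ.0 1)
  [2] λ.0 (λ.λ.0 1)

Term B:
  start: λ.0 (λ.λ.0 1)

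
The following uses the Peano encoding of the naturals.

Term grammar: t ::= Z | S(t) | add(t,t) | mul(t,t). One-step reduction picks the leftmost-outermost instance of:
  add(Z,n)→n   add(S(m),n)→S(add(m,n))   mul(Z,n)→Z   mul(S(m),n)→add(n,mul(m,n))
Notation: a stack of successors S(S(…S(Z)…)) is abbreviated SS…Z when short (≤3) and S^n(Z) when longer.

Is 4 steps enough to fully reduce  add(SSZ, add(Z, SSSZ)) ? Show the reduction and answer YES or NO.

Answer: YES — reaches normal form S^5(Z) in 4 ≤ 4 steps

Derivation:
  start: add(SSZ, add(Z, SSSZ))
  step 1: S(add(SZ, add(Z, SSSZ)))
  step 2: S(S(add(Z, add(Z, SSSZ))))
  step 3: S(S(add(Z, SSSZ)))
  step 4: S^5(Z)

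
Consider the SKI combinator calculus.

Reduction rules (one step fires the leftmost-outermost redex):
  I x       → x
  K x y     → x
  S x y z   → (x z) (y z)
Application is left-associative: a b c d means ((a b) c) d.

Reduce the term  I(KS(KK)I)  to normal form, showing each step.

Answer: normal form = SI  (in 2 steps)

Working:
  start: I(KS(KK)I)
  →1  KS(KK)I
  →2  SI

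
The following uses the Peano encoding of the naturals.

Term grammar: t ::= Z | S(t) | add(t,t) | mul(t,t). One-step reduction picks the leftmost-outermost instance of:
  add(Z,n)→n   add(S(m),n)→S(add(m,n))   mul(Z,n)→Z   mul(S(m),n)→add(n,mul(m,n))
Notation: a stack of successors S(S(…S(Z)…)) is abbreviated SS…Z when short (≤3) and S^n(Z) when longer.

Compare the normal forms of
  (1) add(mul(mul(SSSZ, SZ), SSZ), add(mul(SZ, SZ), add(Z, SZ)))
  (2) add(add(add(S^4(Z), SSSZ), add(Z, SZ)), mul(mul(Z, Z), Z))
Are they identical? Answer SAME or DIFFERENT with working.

Answer: SAME — A ⇓ S^8(Z), B ⇓ S^8(Z)

Derivation:
Term A:
  start: add(mul(mul(SSSZ, SZ), SSZ), add(mul(SZ, SZ), add(Z, SZ)))
  step 1: add(mul(add(SZ, mul(SSZ, SZ)), SSZ), add(mul(SZ, SZ), add(Z, SZ)))
  step 2: add(mul(S(add(Z, mul(SSZ, SZ))), SSZ), add(mul(SZ, SZ), add(Z, SZ)))
  step 3: add(add(SSZ, mul(add(Z, mul(SSZ, SZ)), SSZ)), add(mul(SZ, SZ), add(Z, SZ)))
  step 4: add(S(add(SZ, mul(add(Z, mul(SSZ, SZ)), SSZ))), add(mul(SZ, SZ), add(Z, SZ)))
  step 5: S(add(add(SZ, mul(add(Z, mul(SSZ, SZ)), SSZ)), add(mul(SZ, SZ), add(Z, SZ))))
  step 6: S(add(S(add(Z, mul(add(Z, mul(SSZ, SZ)), SSZ))), add(mul(SZ, SZ), add(Z, SZ))))
  step 7: S(S(add(add(Z, mul(add(Z, mul(SSZ, SZ)), SSZ)), add(mul(SZ, SZ), add(Z, SZ)))))
  step 8: S(S(add(mul(add(Z, mul(SSZ, SZ)), SSZ), add(mul(SZ, SZ), add(Z, SZ)))))
  step 9: S(S(add(mul(mul(SSZ, SZ), SSZ), add(mul(SZ, SZ), add(Z, SZ)))))
  step 10: S(S(add(mul(add(SZ, mul(SZ, SZ)), SSZ), add(mul(SZ, SZ), add(Z, SZ)))))
  step 11: S(S(add(mul(S(add(Z, mul(SZ, SZ))), SSZ), add(mul(SZ, SZ), add(Z, SZ)))))
  step 12: S(S(add(add(SSZ, mul(add(Z, mul(SZ, SZ)), SSZ)), add(mul(SZ, SZ), add(Z, SZ)))))
  step 13: S(S(add(S(add(SZ, mul(add(Z, mul(SZ, SZ)), SSZ))), add(mul(SZ, SZ), add(Z, SZ)))))
  step 14: S(S(S(add(add(SZ, mul(add(Z, mul(SZ, SZ)), SSZ)), add(mul(SZ, SZ), add(Z, SZ))))))
  step 15: S(S(S(add(S(add(Z, mul(add(Z, mul(SZ, SZ)), SSZ))), add(mul(SZ, SZ), add(Z, SZ))))))
  step 16: S(S(S(S(add(add(Z, mul(add(Z, mul(SZ, SZ)), SSZ)), add(mul(SZ, SZ), add(Z, SZ)))))))
  step 17: S(S(S(S(add(mul(add(Z, mul(SZ, SZ)), SSZ), add(mul(SZ, SZ), add(Z, SZ)))))))
  step 18: S(S(S(S(add(mul(mul(SZ, SZ), SSZ), add(mul(SZ, SZ), add(Z, SZ)))))))
  step 19: S(S(S(S(add(mul(add(SZ, mul(Z, SZ)), SSZ), add(mul(SZ, SZ), add(Z, SZ)))))))
  step 20: S(S(S(S(add(mul(S(add(Z, mul(Z, SZ))), SSZ), add(mul(SZ, SZ), add(Z, SZ)))))))
  step 21: S(S(S(S(add(add(SSZ, mul(add(Z, mul(Z, SZ)), SSZ)), add(mul(SZ, SZ), add(Z, SZ)))))))
  step 22: S(S(S(S(add(S(add(SZ, mul(add(Z, mul(Z, SZ)), SSZ))), add(mul(SZ, SZ), add(Z, SZ)))))))
  step 23: S(S(S(S(S(add(add(SZ, mul(add(Z, mul(Z, SZ)), SSZ)), add(mul(SZ, SZ), add(Z, SZ))))))))
  step 24: S(S(S(S(S(add(S(add(Z, mul(add(Z, mul(Z, SZ)), SSZ))), add(mul(SZ, SZ), add(Z, SZ))))))))
  step 25: S(S(S(S(S(S(add(add(Z, mul(add(Z, mul(Z, SZ)), SSZ)), add(mul(SZ, SZ), add(Z, SZ)))))))))
  step 26: S(S(S(S(S(S(add(mul(add(Z, mul(Z, SZ)), SSZ), add(mul(SZ, SZ), add(Z, SZ)))))))))
  step 27: S(S(S(S(S(S(add(mul(mul(Z, SZ), SSZ), add(mul(SZ, SZ), add(Z, SZ)))))))))
  step 28: S(S(S(S(S(S(add(mul(Z, SSZ), add(mul(SZ, SZ), add(Z, SZ)))))))))
  step 29: S(S(S(S(S(S(add(Z, add(mul(SZ, SZ), add(Z, SZ)))))))))
  step 30: S(S(S(S(S(S(add(mul(SZ, SZ), add(Z, SZ))))))))
  step 31: S(S(S(S(S(S(add(add(SZ, mul(Z, SZ)), add(Z, SZ))))))))
  step 32: S(S(S(S(S(S(add(S(add(Z, mul(Z, SZ))), add(Z, SZ))))))))
  step 33: S(S(S(S(S(S(S(add(add(Z, mul(Z, SZ)), add(Z, SZ)))))))))
  step 34: S(S(S(S(S(S(S(add(mul(Z, SZ), add(Z, SZ)))))))))
  step 35: S(S(S(S(S(S(S(add(Z, add(Z, SZ)))))))))
  step 36: S(S(S(S(S(S(S(add(Z, SZ))))))))
  step 37: S^8(Z)

Term B:
  start: add(add(add(S^4(Z), SSSZ), add(Z, SZ)), mul(mul(Z, Z), Z))
  step 1: add(add(S(add(SSSZ, SSSZ)), add(Z, SZ)), mul(mul(Z, Z), Z))
  step 2: add(S(add(add(SSSZ, SSSZ), add(Z, SZ))), mul(mul(Z, Z), Z))
  step 3: S(add(add(add(SSSZ, SSSZ), add(Z, SZ)), mul(mul(Z, Z), Z)))
  step 4: S(add(add(S(add(SSZ, SSSZ)), add(Z, SZ)), mul(mul(Z, Z), Z)))
  step 5: S(add(S(add(add(SSZ, SSSZ), add(Z, SZ))), mul(mul(Z, Z), Z)))
  step 6: S(S(add(add(add(SSZ, SSSZ), add(Z, SZ)), mul(mul(Z, Z), Z))))
  step 7: S(S(add(add(S(add(SZ, SSSZ)), add(Z, SZ)), mul(mul(Z, Z), Z))))
  step 8: S(S(add(S(add(add(SZ, SSSZ), add(Z, SZ))), mul(mul(Z, Z), Z))))
  step 9: S(S(S(add(add(add(SZ, SSSZ), add(Z, SZ)), mul(mul(Z, Z), Z)))))
  step 10: S(S(S(add(add(S(add(Z, SSSZ)), add(Z, SZ)), mul(mul(Z, Z), Z)))))
  step 11: S(S(S(add(S(add(add(Z, SSSZ), add(Z, SZ))), mul(mul(Z, Z), Z)))))
  step 12: S(S(S(S(add(add(add(Z, SSSZ), add(Z, SZ)), mul(mul(Z, Z), Z))))))
  step 13: S(S(S(S(add(add(SSSZ, add(Z, SZ)), mul(mul(Z, Z), Z))))))
  step 14: S(S(S(S(add(S(add(SSZ, add(Z, SZ))), mul(mul(Z, Z), Z))))))
  step 15: S(S(S(S(S(add(add(SSZ, add(Z, SZ)), mul(mul(Z, Z), Z)))))))
  step 16: S(S(S(S(S(add(S(add(SZ, add(Z, SZ))), mul(mul(Z, Z), Z)))))))
  step 17: S(S(S(S(S(S(add(add(SZ, add(Z, SZ)), mul(mul(Z, Z), Z))))))))
  step 18: S(S(S(S(S(S(add(S(add(Z, add(Z, SZ))), mul(mul(Z, Z), Z))))))))
  step 19: S(S(S(S(S(S(S(add(add(Z, add(Z, SZ)), mul(mul(Z, Z), Z)))))))))
  step 20: S(S(S(S(S(S(S(add(add(Z, SZ), mul(mul(Z, Z), Z)))))))))
  step 21: S(S(S(S(S(S(S(add(SZ, mul(mul(Z, Z), Z)))))))))
  step 22: S(S(S(S(S(S(S(S(add(Z, mul(mul(Z, Z), Z))))))))))
  step 23: S(S(S(S(S(S(S(S(mul(mul(Z, Z), Z)))))))))
  step 24: S(S(S(S(S(S(S(S(mul(Z, Z)))))))))
  step 25: S^8(Z)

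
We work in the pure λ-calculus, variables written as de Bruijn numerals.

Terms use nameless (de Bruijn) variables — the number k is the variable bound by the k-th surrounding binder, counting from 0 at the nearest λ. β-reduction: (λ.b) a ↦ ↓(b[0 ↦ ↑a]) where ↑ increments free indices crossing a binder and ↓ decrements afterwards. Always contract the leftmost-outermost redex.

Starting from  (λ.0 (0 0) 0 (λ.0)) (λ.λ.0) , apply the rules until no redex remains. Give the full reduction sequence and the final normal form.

  start: (λ.0 (0 0) 0 (λ.0)) (λ.λ.0)
  step 1: (λ.λ.0) ((λ.λ.0) (λ.λ.0)) (λ.λ.0) (λ.0)
  step 2: (λ.0) (λ.λ.0) (λ.0)
  step 3: (λ.λ.0) (λ.0)
  step 4: λ.0

Answer: normal form = λ.0  (in 4 steps)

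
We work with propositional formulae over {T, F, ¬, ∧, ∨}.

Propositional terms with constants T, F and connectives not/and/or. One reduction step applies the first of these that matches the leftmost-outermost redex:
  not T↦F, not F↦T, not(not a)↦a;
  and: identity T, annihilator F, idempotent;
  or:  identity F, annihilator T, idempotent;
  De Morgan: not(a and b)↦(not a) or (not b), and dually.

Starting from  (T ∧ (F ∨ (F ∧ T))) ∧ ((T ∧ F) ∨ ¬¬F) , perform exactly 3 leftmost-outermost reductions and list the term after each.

  start: (T ∧ (F ∨ (F ∧ T))) ∧ ((T ∧ F) ∨ ¬¬F)
  [1] (F ∨ (F ∧ T)) ∧ ((T ∧ F) ∨ ¬¬F)
  [2] (F ∧ T) ∧ ((T ∧ F) ∨ ¬¬F)
  [3] F ∧ ((T ∧ F) ∨ ¬¬F)

Answer: after 3 steps: F ∧ ((T ∧ F) ∨ ¬¬F)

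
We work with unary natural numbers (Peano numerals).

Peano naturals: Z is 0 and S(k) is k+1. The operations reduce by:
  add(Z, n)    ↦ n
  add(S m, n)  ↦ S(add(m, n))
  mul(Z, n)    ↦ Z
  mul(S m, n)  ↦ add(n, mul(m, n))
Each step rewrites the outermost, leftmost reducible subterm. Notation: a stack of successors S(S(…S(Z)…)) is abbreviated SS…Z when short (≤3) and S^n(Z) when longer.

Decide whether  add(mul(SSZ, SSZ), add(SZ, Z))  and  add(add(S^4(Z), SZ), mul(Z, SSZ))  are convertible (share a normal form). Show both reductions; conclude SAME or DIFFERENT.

Answer: SAME — A ⇓ S^5(Z), B ⇓ S^5(Z)

Working:
Term A:
  start: add(mul(SSZ, SSZ), add(SZ, Z))
  [1] add(add(SSZ, mul(SZ, SSZ)), add(SZ, Z))
  [2] add(S(add(SZ, mul(SZ, SSZ))), add(SZ, Z))
  [3] S(add(add(SZ, mul(SZ, SSZ)), add(SZ, Z)))
  [4] S(add(S(add(Z, mul(SZ, SSZ))), add(SZ, Z)))
  [5] S(S(add(add(Z, mul(SZ, SSZ)), add(SZ, Z))))
  [6] S(S(add(mul(SZ, SSZ), add(SZ, Z))))
  [7] S(S(add(add(SSZ, mul(Z, SSZ)), add(SZ, Z))))
  [8] S(S(add(S(add(SZ, mul(Z, SSZ))), add(SZ, Z))))
  [9] S(S(S(add(add(SZ, mul(Z, SSZ)), add(SZ, Z)))))
  [10] S(S(S(add(S(add(Z, mul(Z, SSZ))), add(SZ, Z)))))
  [11] S(S(S(S(add(add(Z, mul(Z, SSZ)), add(SZ, Z))))))
  [12] S(S(S(S(add(mul(Z, SSZ), add(SZ, Z))))))
  [13] S(S(S(S(add(Z, add(SZ, Z))))))
  [14] S(S(S(S(add(SZ, Z)))))
  [15] S(S(S(S(S(add(Z, Z))))))
  [16] S^5(Z)

Term B:
  start: add(add(S^4(Z), SZ), mul(Z, SSZ))
  [1] add(S(add(SSSZ, SZ)), mul(Z, SSZ))
  [2] S(add(add(SSSZ, SZ), mul(Z, SSZ)))
  [3] S(add(S(add(SSZ, SZ)), mul(Z, SSZ)))
  [4] S(S(add(add(SSZ, SZ), mul(Z, SSZ))))
  [5] S(S(add(S(add(SZ, SZ)), mul(Z, SSZ))))
  [6] S(S(S(add(add(SZ, SZ), mul(Z, SSZ)))))
  [7] S(S(S(add(S(add(Z, SZ)), mul(Z, SSZ)))))
  [8] S(S(S(S(add(add(Z, SZ), mul(Z, SSZ))))))
  [9] S(S(S(S(add(SZ, mul(Z, SSZ))))))
  [10] S(S(S(S(S(add(Z, mul(Z, SSZ)))))))
  [11] S(S(S(S(S(mul(Z, SSZ))))))
  [12] S^5(Z)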